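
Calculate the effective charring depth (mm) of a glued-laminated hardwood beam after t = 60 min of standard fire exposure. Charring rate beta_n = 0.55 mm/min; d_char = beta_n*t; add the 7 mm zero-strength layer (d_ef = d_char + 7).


d_char = 0.55 * 60 = 33 mm
d_ef = 33 + 1.0*7 = 40 mm

40 mm


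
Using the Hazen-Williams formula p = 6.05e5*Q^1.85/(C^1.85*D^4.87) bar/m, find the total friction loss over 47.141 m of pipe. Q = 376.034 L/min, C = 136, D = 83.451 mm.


Q^1.85 = 58099
C^1.85 = 8852.1
D^4.87 = 2.2770e+09
p/m = 0.0017438 bar/m
p_total = 0.0017438 * 47.141 = 0.082206 bar

0.082206 bar


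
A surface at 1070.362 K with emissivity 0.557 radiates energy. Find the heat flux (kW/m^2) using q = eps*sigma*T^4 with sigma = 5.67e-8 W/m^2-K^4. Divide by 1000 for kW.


T^4 = 1.3126e+12
q = 0.557 * 5.67e-8 * 1.3126e+12 / 1000 = 41.453 kW/m^2

41.453 kW/m^2


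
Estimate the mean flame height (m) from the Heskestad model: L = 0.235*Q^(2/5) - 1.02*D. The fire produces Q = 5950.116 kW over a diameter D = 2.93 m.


Q^(2/5) = 32.345
0.235 * Q^(2/5) = 7.6011
1.02 * D = 2.9886
L = 4.6125 m

4.6125 m


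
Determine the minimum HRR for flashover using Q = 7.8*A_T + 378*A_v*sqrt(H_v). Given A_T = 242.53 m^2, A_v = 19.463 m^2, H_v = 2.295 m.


7.8*A_T = 1891.734
sqrt(H_v) = 1.5149
378*A_v*sqrt(H_v) = 11145
Q = 1891.734 + 11145 = 13037 kW

13037 kW


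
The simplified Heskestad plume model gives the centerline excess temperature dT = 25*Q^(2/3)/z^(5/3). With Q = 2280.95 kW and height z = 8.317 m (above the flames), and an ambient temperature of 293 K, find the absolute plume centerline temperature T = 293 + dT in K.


Q^(2/3) = 173.28
z^(5/3) = 34.141
dT = 25 * 173.28 / 34.141 = 126.88 K
T = 293 + 126.88 = 419.88 K

419.88 K


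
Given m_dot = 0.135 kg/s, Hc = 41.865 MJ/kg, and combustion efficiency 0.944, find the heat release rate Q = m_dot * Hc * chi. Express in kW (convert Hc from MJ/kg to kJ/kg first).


Hc = 41.865 MJ/kg = 41.865 * 1000 kJ/kg = 41865 kJ/kg
Q = 0.135 kg/s * 41865 kJ/kg * 0.944 = 5335.3 kW

5335.3 kW


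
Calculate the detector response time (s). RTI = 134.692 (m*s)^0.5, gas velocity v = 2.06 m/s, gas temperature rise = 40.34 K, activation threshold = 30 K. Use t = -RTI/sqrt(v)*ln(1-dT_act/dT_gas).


dT_act/dT_gas = 0.74368
ln(1 - 0.74368) = -1.3613
t = -134.692 / sqrt(2.06) * -1.3613 = 127.75 s

127.75 s


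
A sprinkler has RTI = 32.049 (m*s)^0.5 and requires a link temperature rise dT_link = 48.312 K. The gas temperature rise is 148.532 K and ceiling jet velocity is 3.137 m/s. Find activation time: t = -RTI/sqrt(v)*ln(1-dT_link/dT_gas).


dT_link/dT_gas = 0.32526
ln(1 - 0.32526) = -0.39343
t = -32.049 / sqrt(3.137) * -0.39343 = 7.1191 s

7.1191 s


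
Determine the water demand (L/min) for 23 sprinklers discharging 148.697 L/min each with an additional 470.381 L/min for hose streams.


Sprinkler demand = 23 * 148.697 = 3420.031 L/min
Total = 3420.031 + 470.381 = 3890.412 L/min

3890.412 L/min


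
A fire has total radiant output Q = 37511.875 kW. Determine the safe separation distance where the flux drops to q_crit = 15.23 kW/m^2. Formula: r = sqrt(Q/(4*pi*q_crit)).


4*pi*q_crit = 191.39
Q/(4*pi*q_crit) = 196.00
r = sqrt(196.00) = 14.000 m

14.000 m


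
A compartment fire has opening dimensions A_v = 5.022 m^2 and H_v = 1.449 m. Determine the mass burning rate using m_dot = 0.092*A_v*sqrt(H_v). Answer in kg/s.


sqrt(H_v) = 1.2037
m_dot = 0.092 * 5.022 * 1.2037 = 0.55616 kg/s

0.55616 kg/s


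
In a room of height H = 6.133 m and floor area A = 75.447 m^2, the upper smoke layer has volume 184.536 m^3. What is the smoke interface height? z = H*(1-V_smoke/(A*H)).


V/(A*H) = 0.39881
1 - 0.39881 = 0.60119
z = 6.133 * 0.60119 = 3.6871 m

3.6871 m


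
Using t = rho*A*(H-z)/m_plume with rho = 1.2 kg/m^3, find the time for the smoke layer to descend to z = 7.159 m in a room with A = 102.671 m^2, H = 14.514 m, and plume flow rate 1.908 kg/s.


H - z = 7.355 m
t = 1.2 * 102.671 * 7.355 / 1.908 = 474.93 s

474.93 s


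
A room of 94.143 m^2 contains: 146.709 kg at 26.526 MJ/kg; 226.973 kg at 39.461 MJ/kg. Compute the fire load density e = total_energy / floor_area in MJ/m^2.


Total energy = 146.709*26.526 + 226.973*39.461
= 3891.603 + 8956.582
= 12848.18 MJ
e = 12848.18 / 94.143 = 136.48 MJ/m^2

136.48 MJ/m^2


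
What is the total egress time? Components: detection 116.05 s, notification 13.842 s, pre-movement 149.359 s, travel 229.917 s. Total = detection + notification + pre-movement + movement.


Total = 116.05 + 13.842 + 149.359 + 229.917 = 509.168 s

509.168 s


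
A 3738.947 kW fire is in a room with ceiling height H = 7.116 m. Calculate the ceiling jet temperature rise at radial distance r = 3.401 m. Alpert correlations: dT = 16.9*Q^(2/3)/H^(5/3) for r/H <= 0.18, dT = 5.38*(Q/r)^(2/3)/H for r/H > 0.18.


r/H = 3.401 / 7.116 = 0.47794
r/H > 0.18, so dT = 5.38*(Q/r)^(2/3)/H
Q/r = 1099.4
(Q/r)^(2/3) = 106.52
dT = 5.38 * 106.52 / 7.116 = 80.533 K

80.533 K


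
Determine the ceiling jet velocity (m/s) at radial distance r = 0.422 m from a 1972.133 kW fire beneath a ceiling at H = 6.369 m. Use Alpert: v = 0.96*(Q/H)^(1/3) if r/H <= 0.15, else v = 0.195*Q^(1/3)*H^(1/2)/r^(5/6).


r/H = 0.422 / 6.369 = 0.066258
r/H <= 0.15, so v = 0.96*(Q/H)^(1/3)
Q/H = 309.65
(Q/H)^(1/3) = 6.7653
v = 0.96 * 6.7653 = 6.4947 m/s

6.4947 m/s


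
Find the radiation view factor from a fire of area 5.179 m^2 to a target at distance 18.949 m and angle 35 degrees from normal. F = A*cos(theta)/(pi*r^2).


cos(35 deg) = 0.81915
pi*r^2 = 1128.0
F = 5.179 * 0.81915 / 1128.0 = 0.0037609

0.0037609


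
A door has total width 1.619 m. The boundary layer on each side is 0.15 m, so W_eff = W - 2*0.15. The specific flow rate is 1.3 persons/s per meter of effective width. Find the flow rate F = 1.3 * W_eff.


W_eff = 1.619 - 0.30 = 1.319 m
F = 1.3 * 1.319 = 1.7147 persons/s

1.7147 persons/s


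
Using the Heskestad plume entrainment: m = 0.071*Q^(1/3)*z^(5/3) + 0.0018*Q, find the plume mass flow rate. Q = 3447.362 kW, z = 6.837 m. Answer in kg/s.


Q^(1/3) = 15.106
z^(5/3) = 24.629
First term = 0.071 * 15.106 * 24.629 = 26.416
Second term = 0.0018 * 3447.362 = 6.2053
m = 32.621 kg/s

32.621 kg/s


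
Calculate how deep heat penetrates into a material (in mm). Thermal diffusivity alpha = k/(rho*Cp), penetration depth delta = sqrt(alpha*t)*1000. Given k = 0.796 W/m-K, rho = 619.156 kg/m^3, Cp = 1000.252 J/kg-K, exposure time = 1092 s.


alpha = 0.796 / (619.156 * 1000.252) = 1.2853e-06 m^2/s
alpha * t = 0.0014035
delta = sqrt(0.0014035) * 1000 = 37.464 mm

37.464 mm


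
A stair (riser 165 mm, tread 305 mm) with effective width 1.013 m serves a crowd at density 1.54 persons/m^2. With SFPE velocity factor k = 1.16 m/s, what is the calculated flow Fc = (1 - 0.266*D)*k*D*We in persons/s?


1 - 0.266*D = 1 - 0.266*1.54 = 0.59036
Fs = 0.59036 * 1.16 * 1.54 = 1.0546 persons/(s*m)
Fc = 1.0546 * 1.013 = 1.0683 persons/s

1.0683 persons/s


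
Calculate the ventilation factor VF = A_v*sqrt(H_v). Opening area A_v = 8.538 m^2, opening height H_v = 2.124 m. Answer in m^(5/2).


sqrt(H_v) = 1.4574
VF = 8.538 * 1.4574 = 12.443 m^(5/2)

12.443 m^(5/2)


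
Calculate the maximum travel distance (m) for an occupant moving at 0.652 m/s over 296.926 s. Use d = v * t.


d = 0.652 * 296.926 = 193.60 m

193.60 m


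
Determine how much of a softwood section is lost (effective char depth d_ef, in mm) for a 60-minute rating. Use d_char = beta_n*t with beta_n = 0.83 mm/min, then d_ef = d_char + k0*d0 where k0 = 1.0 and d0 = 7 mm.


d_char = 0.83 * 60 = 49.8 mm
d_ef = 49.8 + 1.0*7 = 56.8 mm

56.8 mm


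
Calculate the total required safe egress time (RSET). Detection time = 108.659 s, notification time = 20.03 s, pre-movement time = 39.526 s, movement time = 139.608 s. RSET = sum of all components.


Total = 108.659 + 20.03 + 39.526 + 139.608 = 307.823 s

307.823 s


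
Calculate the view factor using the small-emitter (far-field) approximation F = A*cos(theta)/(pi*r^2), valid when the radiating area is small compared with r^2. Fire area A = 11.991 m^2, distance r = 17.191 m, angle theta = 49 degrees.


cos(49 deg) = 0.65606
pi*r^2 = 928.44
F = 11.991 * 0.65606 / 928.44 = 0.0084732

0.0084732


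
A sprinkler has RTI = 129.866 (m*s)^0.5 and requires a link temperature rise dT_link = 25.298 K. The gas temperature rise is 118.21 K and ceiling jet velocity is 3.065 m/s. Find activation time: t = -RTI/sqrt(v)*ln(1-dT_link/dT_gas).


dT_link/dT_gas = 0.21401
ln(1 - 0.21401) = -0.24081
t = -129.866 / sqrt(3.065) * -0.24081 = 17.863 s

17.863 s


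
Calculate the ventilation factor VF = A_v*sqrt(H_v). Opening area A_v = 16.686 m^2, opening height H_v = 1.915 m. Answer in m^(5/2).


sqrt(H_v) = 1.3838
VF = 16.686 * 1.3838 = 23.091 m^(5/2)

23.091 m^(5/2)


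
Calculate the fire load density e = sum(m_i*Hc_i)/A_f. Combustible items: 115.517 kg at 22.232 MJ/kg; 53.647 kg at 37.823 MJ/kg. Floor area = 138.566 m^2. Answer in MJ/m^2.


Total energy = 115.517*22.232 + 53.647*37.823
= 2568.174 + 2029.090
= 4597.264 MJ
e = 4597.264 / 138.566 = 33.177 MJ/m^2

33.177 MJ/m^2


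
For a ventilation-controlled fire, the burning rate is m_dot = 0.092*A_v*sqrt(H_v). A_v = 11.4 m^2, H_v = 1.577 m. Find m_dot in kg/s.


sqrt(H_v) = 1.2558
m_dot = 0.092 * 11.4 * 1.2558 = 1.3171 kg/s

1.3171 kg/s


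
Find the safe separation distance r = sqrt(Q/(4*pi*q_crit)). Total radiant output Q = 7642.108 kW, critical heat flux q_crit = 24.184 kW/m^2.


4*pi*q_crit = 303.91
Q/(4*pi*q_crit) = 25.146
r = sqrt(25.146) = 5.0146 m

5.0146 m


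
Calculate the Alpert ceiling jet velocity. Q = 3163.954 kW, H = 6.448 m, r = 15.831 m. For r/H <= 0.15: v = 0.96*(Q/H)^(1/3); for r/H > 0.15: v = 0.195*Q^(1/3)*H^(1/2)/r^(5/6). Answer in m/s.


r/H = 15.831 / 6.448 = 2.4552
r/H > 0.15, so v = 0.195*Q^(1/3)*H^(1/2)/r^(5/6)
Q^(1/3) = 14.681
H^(1/2) = 2.5393
r^(5/6) = 9.9906
v = 0.195 * 14.681 * 2.5393 / 9.9906 = 0.72761 m/s

0.72761 m/s


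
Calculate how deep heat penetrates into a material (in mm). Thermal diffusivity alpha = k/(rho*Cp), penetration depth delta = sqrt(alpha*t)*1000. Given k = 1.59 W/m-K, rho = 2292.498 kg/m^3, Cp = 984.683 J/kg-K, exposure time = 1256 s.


alpha = 1.59 / (2292.498 * 984.683) = 7.0436e-07 m^2/s
alpha * t = 0.00088467
delta = sqrt(0.00088467) * 1000 = 29.743 mm

29.743 mm


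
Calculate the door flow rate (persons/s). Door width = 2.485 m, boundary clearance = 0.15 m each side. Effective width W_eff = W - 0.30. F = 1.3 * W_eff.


W_eff = 2.485 - 0.30 = 2.185 m
F = 1.3 * 2.185 = 2.8405 persons/s

2.8405 persons/s


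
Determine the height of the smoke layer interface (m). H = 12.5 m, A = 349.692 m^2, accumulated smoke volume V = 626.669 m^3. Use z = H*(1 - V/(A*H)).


V/(A*H) = 0.14336
1 - 0.14336 = 0.85664
z = 12.5 * 0.85664 = 10.708 m

10.708 m


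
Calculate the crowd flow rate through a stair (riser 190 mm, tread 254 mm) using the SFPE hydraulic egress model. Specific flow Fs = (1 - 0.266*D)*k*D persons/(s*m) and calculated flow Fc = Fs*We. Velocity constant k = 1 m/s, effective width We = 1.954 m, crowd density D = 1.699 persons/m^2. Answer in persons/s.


1 - 0.266*D = 1 - 0.266*1.699 = 0.54807
Fs = 0.54807 * 1 * 1.699 = 0.93116 persons/(s*m)
Fc = 0.93116 * 1.954 = 1.8195 persons/s

1.8195 persons/s


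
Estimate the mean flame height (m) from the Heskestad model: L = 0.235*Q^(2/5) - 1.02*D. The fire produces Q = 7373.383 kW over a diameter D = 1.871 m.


Q^(2/5) = 35.243
0.235 * Q^(2/5) = 8.2820
1.02 * D = 1.9084
L = 6.3736 m

6.3736 m


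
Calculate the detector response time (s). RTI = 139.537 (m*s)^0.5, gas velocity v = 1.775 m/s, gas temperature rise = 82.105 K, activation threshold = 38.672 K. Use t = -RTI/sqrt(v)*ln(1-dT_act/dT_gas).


dT_act/dT_gas = 0.47101
ln(1 - 0.47101) = -0.63678
t = -139.537 / sqrt(1.775) * -0.63678 = 66.693 s

66.693 s


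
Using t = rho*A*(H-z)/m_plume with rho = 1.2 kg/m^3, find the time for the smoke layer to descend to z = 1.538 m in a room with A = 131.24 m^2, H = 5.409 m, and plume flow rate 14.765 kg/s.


H - z = 3.871 m
t = 1.2 * 131.24 * 3.871 / 14.765 = 41.289 s

41.289 s


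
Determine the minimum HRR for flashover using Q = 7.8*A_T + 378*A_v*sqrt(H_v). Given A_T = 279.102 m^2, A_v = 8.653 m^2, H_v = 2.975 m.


7.8*A_T = 2177.0
sqrt(H_v) = 1.7248
378*A_v*sqrt(H_v) = 5641.6
Q = 2177.0 + 5641.6 = 7818.6 kW

7818.6 kW


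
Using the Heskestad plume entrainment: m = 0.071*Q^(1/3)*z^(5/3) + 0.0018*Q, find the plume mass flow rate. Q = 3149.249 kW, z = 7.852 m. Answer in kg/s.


Q^(1/3) = 14.658
z^(5/3) = 31.019
First term = 0.071 * 14.658 * 31.019 = 32.282
Second term = 0.0018 * 3149.249 = 5.6686
m = 37.951 kg/s

37.951 kg/s


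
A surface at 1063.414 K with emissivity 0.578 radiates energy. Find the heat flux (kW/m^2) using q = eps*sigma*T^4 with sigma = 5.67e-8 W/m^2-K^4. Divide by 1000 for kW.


T^4 = 1.2788e+12
q = 0.578 * 5.67e-8 * 1.2788e+12 / 1000 = 41.910 kW/m^2

41.910 kW/m^2


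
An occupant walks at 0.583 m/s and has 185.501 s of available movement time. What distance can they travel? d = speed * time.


d = 0.583 * 185.501 = 108.15 m

108.15 m


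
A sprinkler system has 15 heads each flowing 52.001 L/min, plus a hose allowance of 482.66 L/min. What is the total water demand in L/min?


Sprinkler demand = 15 * 52.001 = 780.015 L/min
Total = 780.015 + 482.66 = 1262.675 L/min

1262.675 L/min


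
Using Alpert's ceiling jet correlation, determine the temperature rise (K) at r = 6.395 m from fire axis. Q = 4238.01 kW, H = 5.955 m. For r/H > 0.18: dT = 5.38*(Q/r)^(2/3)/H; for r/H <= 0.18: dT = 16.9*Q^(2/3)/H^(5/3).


r/H = 6.395 / 5.955 = 1.0739
r/H > 0.18, so dT = 5.38*(Q/r)^(2/3)/H
Q/r = 662.71
(Q/r)^(2/3) = 76.012
dT = 5.38 * 76.012 / 5.955 = 68.672 K

68.672 K


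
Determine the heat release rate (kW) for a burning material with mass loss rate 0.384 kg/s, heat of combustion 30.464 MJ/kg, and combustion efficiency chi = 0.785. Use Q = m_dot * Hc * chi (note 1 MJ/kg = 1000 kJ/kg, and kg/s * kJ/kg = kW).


Hc = 30.464 MJ/kg = 30.464 * 1000 kJ/kg = 30464 kJ/kg
Q = 0.384 kg/s * 30464 kJ/kg * 0.785 = 9183.1 kW

9183.1 kW


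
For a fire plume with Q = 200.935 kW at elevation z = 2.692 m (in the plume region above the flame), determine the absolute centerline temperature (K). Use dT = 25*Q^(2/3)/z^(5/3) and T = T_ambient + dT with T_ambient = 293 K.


Q^(2/3) = 34.306
z^(5/3) = 5.2094
dT = 25 * 34.306 / 5.2094 = 164.63 K
T = 293 + 164.63 = 457.63 K

457.63 K


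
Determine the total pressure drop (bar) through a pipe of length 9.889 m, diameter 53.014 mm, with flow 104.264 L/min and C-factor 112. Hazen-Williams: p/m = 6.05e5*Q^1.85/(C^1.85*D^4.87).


Q^1.85 = 5414.4
C^1.85 = 6180.9
D^4.87 = 2.4991e+08
p/m = 0.0021206 bar/m
p_total = 0.0021206 * 9.889 = 0.020971 bar

0.020971 bar


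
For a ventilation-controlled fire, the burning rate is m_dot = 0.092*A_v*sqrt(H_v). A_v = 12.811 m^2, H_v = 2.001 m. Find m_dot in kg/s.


sqrt(H_v) = 1.4146
m_dot = 0.092 * 12.811 * 1.4146 = 1.6672 kg/s

1.6672 kg/s


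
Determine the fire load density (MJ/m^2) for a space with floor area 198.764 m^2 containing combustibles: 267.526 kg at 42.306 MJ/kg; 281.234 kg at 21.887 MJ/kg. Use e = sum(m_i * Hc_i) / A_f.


Total energy = 267.526*42.306 + 281.234*21.887
= 11317.95 + 6155.369
= 17473.32 MJ
e = 17473.32 / 198.764 = 87.910 MJ/m^2

87.910 MJ/m^2


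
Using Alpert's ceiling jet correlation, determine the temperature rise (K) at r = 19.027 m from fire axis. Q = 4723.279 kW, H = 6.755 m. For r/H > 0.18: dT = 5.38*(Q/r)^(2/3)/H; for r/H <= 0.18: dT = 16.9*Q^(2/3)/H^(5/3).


r/H = 19.027 / 6.755 = 2.8167
r/H > 0.18, so dT = 5.38*(Q/r)^(2/3)/H
Q/r = 248.24
(Q/r)^(2/3) = 39.499
dT = 5.38 * 39.499 / 6.755 = 31.459 K

31.459 K


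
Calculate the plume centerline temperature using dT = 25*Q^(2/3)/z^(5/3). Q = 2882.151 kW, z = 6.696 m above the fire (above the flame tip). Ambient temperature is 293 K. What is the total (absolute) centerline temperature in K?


Q^(2/3) = 202.52
z^(5/3) = 23.788
dT = 25 * 202.52 / 23.788 = 212.84 K
T = 293 + 212.84 = 505.84 K

505.84 K


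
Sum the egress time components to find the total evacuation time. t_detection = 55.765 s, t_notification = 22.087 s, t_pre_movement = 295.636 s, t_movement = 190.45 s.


Total = 55.765 + 22.087 + 295.636 + 190.45 = 563.938 s

563.938 s


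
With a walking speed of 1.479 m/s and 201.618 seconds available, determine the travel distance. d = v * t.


d = 1.479 * 201.618 = 298.19 m

298.19 m


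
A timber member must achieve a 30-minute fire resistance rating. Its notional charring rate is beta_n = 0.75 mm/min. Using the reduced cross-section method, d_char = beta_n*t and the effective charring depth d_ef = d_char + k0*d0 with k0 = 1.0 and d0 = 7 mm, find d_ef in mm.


d_char = 0.75 * 30 = 22.5 mm
d_ef = 22.5 + 1.0*7 = 29.5 mm

29.5 mm


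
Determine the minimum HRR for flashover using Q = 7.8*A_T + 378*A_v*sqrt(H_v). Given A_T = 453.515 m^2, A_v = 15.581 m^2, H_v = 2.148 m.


7.8*A_T = 3537.417
sqrt(H_v) = 1.4656
378*A_v*sqrt(H_v) = 8631.9
Q = 3537.417 + 8631.9 = 12169 kW

12169 kW


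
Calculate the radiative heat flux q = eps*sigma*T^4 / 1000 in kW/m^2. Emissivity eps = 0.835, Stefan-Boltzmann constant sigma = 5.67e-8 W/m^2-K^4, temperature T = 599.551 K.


T^4 = 1.2921e+11
q = 0.835 * 5.67e-8 * 1.2921e+11 / 1000 = 6.1175 kW/m^2

6.1175 kW/m^2


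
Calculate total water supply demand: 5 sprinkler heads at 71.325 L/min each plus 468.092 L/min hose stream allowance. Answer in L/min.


Sprinkler demand = 5 * 71.325 = 356.625 L/min
Total = 356.625 + 468.092 = 824.717 L/min

824.717 L/min


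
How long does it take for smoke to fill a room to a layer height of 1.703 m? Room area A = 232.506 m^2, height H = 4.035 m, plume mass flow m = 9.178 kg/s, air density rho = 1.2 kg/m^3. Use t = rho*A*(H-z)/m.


H - z = 2.332 m
t = 1.2 * 232.506 * 2.332 / 9.178 = 70.892 s

70.892 s


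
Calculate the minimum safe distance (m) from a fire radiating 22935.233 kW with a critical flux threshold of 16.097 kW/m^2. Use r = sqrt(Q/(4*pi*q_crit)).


4*pi*q_crit = 202.28
Q/(4*pi*q_crit) = 113.38
r = sqrt(113.38) = 10.648 m

10.648 m


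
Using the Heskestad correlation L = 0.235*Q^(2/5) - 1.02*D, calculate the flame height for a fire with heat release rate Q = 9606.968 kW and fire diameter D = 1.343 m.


Q^(2/5) = 39.177
0.235 * Q^(2/5) = 9.2067
1.02 * D = 1.3699
L = 7.8368 m

7.8368 m


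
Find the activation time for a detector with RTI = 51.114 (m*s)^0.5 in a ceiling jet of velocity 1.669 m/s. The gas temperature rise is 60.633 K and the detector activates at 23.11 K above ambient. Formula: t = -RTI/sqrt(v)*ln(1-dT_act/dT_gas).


dT_act/dT_gas = 0.38115
ln(1 - 0.38115) = -0.47989
t = -51.114 / sqrt(1.669) * -0.47989 = 18.987 s

18.987 s


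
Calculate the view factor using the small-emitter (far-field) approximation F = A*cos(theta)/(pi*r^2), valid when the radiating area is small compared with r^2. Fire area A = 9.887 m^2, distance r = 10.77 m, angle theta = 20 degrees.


cos(20 deg) = 0.93969
pi*r^2 = 364.40
F = 9.887 * 0.93969 / 364.40 = 0.025496

0.025496


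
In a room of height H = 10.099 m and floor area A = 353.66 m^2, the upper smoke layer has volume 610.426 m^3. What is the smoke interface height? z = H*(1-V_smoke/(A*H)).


V/(A*H) = 0.17091
1 - 0.17091 = 0.82909
z = 10.099 * 0.82909 = 8.3730 m

8.3730 m


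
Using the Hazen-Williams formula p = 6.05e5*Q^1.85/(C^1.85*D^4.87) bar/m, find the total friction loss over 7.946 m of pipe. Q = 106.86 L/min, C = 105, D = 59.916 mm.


Q^1.85 = 5666.4
C^1.85 = 5485.3
D^4.87 = 4.5356e+08
p/m = 0.0013779 bar/m
p_total = 0.0013779 * 7.946 = 0.010949 bar

0.010949 bar


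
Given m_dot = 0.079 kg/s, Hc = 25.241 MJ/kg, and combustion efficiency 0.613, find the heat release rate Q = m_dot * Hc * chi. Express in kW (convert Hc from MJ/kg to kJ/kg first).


Hc = 25.241 MJ/kg = 25.241 * 1000 kJ/kg = 25241 kJ/kg
Q = 0.079 kg/s * 25241 kJ/kg * 0.613 = 1222.3 kW

1222.3 kW


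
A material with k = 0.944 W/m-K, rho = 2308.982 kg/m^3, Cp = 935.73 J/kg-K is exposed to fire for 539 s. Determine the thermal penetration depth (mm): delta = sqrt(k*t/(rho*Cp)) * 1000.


alpha = 0.944 / (2308.982 * 935.73) = 4.3692e-07 m^2/s
alpha * t = 0.00023550
delta = sqrt(0.00023550) * 1000 = 15.346 mm

15.346 mm


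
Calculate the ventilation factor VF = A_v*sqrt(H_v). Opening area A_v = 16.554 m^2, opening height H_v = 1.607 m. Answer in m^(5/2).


sqrt(H_v) = 1.2677
VF = 16.554 * 1.2677 = 20.985 m^(5/2)

20.985 m^(5/2)


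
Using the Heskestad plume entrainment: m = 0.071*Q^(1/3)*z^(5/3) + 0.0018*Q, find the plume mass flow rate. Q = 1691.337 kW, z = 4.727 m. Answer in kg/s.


Q^(1/3) = 11.915
z^(5/3) = 13.314
First term = 0.071 * 11.915 * 13.314 = 11.263
Second term = 0.0018 * 1691.337 = 3.0444
m = 14.307 kg/s

14.307 kg/s


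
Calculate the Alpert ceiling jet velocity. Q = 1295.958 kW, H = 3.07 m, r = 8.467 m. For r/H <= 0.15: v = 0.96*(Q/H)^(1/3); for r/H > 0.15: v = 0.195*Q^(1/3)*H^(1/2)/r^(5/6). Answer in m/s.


r/H = 8.467 / 3.07 = 2.7580
r/H > 0.15, so v = 0.195*Q^(1/3)*H^(1/2)/r^(5/6)
Q^(1/3) = 10.903
H^(1/2) = 1.7521
r^(5/6) = 5.9307
v = 0.195 * 10.903 * 1.7521 / 5.9307 = 0.62810 m/s

0.62810 m/s


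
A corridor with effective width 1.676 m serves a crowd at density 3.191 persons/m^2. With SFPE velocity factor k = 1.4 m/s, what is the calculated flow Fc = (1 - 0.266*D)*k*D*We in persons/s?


1 - 0.266*D = 1 - 0.266*3.191 = 0.15119
Fs = 0.15119 * 1.4 * 3.191 = 0.67544 persons/(s*m)
Fc = 0.67544 * 1.676 = 1.1320 persons/s

1.1320 persons/s


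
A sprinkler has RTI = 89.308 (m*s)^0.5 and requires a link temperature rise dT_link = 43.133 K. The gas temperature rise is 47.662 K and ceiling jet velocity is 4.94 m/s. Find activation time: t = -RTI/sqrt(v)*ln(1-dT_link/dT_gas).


dT_link/dT_gas = 0.90498
ln(1 - 0.90498) = -2.3536
t = -89.308 / sqrt(4.94) * -2.3536 = 94.573 s

94.573 s


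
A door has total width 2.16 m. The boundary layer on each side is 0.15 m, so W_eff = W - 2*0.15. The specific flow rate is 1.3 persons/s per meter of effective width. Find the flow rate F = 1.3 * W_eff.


W_eff = 2.16 - 0.30 = 1.86 m
F = 1.3 * 1.86 = 2.418 persons/s

2.418 persons/s


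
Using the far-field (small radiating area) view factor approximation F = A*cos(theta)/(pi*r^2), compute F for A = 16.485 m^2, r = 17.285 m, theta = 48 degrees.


cos(48 deg) = 0.66913
pi*r^2 = 938.62
F = 16.485 * 0.66913 / 938.62 = 0.011752

0.011752


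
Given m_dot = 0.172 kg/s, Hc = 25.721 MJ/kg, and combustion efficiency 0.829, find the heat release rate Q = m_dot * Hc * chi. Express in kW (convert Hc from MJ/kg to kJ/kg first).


Hc = 25.721 MJ/kg = 25.721 * 1000 kJ/kg = 25721 kJ/kg
Q = 0.172 kg/s * 25721 kJ/kg * 0.829 = 3667.5 kW

3667.5 kW


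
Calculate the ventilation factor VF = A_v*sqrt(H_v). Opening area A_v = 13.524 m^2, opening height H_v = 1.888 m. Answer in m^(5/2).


sqrt(H_v) = 1.3740
VF = 13.524 * 1.3740 = 18.583 m^(5/2)

18.583 m^(5/2)


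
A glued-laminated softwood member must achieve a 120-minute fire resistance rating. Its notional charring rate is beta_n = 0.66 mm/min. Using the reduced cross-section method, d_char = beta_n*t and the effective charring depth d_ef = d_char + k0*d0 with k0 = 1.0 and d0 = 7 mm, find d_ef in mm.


d_char = 0.66 * 120 = 79.2 mm
d_ef = 79.2 + 1.0*7 = 86.2 mm

86.2 mm


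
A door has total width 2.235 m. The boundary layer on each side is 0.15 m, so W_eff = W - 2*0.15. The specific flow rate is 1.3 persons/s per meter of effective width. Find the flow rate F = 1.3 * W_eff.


W_eff = 2.235 - 0.30 = 1.935 m
F = 1.3 * 1.935 = 2.5155 persons/s

2.5155 persons/s


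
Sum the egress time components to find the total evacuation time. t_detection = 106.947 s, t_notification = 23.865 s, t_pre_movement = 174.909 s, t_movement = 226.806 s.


Total = 106.947 + 23.865 + 174.909 + 226.806 = 532.527 s

532.527 s


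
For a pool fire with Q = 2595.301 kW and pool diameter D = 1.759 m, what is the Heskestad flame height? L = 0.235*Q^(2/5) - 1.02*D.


Q^(2/5) = 23.210
0.235 * Q^(2/5) = 5.4543
1.02 * D = 1.7942
L = 3.6602 m

3.6602 m


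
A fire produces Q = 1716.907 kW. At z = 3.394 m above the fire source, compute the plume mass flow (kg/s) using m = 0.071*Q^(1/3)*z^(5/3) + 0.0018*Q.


Q^(1/3) = 11.974
z^(5/3) = 7.6651
First term = 0.071 * 11.974 * 7.6651 = 6.5167
Second term = 0.0018 * 1716.907 = 3.0904
m = 9.6071 kg/s

9.6071 kg/s


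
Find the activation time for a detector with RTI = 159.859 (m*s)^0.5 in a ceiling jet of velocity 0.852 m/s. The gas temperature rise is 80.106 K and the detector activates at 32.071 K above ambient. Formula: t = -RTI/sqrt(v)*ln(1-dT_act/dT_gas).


dT_act/dT_gas = 0.40036
ln(1 - 0.40036) = -0.51142
t = -159.859 / sqrt(0.852) * -0.51142 = 88.572 s

88.572 s


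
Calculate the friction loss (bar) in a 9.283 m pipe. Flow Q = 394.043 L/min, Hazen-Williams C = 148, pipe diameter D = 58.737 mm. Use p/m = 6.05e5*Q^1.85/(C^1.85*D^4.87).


Q^1.85 = 63351
C^1.85 = 10351
D^4.87 = 4.1172e+08
p/m = 0.0089935 bar/m
p_total = 0.0089935 * 9.283 = 0.083486 bar

0.083486 bar


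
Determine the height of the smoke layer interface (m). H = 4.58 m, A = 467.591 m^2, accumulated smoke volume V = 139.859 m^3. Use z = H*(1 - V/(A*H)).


V/(A*H) = 0.065307
1 - 0.065307 = 0.93469
z = 4.58 * 0.93469 = 4.2809 m

4.2809 m


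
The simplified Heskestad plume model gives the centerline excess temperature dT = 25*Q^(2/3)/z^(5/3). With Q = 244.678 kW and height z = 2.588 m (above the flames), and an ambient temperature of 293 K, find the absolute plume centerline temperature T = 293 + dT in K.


Q^(2/3) = 39.120
z^(5/3) = 4.8784
dT = 25 * 39.120 / 4.8784 = 200.48 K
T = 293 + 200.48 = 493.48 K

493.48 K


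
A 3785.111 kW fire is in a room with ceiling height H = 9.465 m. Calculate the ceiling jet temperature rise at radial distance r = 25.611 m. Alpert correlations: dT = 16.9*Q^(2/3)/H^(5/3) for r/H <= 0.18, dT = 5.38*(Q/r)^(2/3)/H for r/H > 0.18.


r/H = 25.611 / 9.465 = 2.7059
r/H > 0.18, so dT = 5.38*(Q/r)^(2/3)/H
Q/r = 147.79
(Q/r)^(2/3) = 27.953
dT = 5.38 * 27.953 / 9.465 = 15.889 K

15.889 K


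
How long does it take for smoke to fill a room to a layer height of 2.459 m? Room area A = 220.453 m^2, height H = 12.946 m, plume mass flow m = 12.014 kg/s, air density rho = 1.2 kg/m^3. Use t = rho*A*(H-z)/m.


H - z = 10.487 m
t = 1.2 * 220.453 * 10.487 / 12.014 = 230.92 s

230.92 s


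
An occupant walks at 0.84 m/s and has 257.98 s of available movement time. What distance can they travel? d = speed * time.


d = 0.84 * 257.98 = 216.70 m

216.70 m


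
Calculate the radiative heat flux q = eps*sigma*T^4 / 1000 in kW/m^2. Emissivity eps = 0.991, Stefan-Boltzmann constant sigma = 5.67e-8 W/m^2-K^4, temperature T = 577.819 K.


T^4 = 1.1147e+11
q = 0.991 * 5.67e-8 * 1.1147e+11 / 1000 = 6.2636 kW/m^2

6.2636 kW/m^2


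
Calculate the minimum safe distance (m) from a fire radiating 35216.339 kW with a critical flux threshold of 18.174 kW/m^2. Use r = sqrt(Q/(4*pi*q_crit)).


4*pi*q_crit = 228.38
Q/(4*pi*q_crit) = 154.20
r = sqrt(154.20) = 12.418 m

12.418 m


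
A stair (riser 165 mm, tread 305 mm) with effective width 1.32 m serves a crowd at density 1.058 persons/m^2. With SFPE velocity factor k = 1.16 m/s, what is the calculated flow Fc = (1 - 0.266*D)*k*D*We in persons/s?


1 - 0.266*D = 1 - 0.266*1.058 = 0.71857
Fs = 0.71857 * 1.16 * 1.058 = 0.88189 persons/(s*m)
Fc = 0.88189 * 1.32 = 1.1641 persons/s

1.1641 persons/s


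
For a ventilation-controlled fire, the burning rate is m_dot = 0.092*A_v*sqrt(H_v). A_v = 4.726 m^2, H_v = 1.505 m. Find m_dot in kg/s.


sqrt(H_v) = 1.2268
m_dot = 0.092 * 4.726 * 1.2268 = 0.53340 kg/s

0.53340 kg/s


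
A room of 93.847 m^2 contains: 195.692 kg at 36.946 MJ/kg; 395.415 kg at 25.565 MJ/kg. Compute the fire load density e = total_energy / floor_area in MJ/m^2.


Total energy = 195.692*36.946 + 395.415*25.565
= 7230.037 + 10108.78
= 17338.82 MJ
e = 17338.82 / 93.847 = 184.76 MJ/m^2

184.76 MJ/m^2


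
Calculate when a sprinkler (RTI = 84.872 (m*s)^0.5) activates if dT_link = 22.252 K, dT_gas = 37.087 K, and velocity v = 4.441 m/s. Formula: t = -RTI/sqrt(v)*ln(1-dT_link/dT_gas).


dT_link/dT_gas = 0.59999
ln(1 - 0.59999) = -0.91628
t = -84.872 / sqrt(4.441) * -0.91628 = 36.902 s

36.902 s


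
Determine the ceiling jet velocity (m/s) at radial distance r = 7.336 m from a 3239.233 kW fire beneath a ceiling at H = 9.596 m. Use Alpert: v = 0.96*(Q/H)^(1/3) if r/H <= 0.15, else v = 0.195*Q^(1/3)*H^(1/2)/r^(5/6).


r/H = 7.336 / 9.596 = 0.76449
r/H > 0.15, so v = 0.195*Q^(1/3)*H^(1/2)/r^(5/6)
Q^(1/3) = 14.796
H^(1/2) = 3.0977
r^(5/6) = 5.2628
v = 0.195 * 14.796 * 3.0977 / 5.2628 = 1.6983 m/s

1.6983 m/s


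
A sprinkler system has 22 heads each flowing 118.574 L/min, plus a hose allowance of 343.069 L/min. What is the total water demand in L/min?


Sprinkler demand = 22 * 118.574 = 2608.628 L/min
Total = 2608.628 + 343.069 = 2951.697 L/min

2951.697 L/min


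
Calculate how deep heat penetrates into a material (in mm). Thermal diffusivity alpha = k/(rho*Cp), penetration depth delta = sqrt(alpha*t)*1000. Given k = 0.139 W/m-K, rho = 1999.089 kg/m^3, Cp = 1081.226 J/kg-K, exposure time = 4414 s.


alpha = 0.139 / (1999.089 * 1081.226) = 6.4308e-08 m^2/s
alpha * t = 0.00028386
delta = sqrt(0.00028386) * 1000 = 16.848 mm

16.848 mm


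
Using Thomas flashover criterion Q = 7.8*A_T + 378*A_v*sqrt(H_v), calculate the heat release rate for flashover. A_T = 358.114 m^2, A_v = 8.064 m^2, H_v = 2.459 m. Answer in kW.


7.8*A_T = 2793.3
sqrt(H_v) = 1.5681
378*A_v*sqrt(H_v) = 4779.9
Q = 2793.3 + 4779.9 = 7573.2 kW

7573.2 kW


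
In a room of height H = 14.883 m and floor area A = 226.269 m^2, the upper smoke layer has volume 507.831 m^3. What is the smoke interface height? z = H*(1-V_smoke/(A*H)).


V/(A*H) = 0.15080
1 - 0.15080 = 0.84920
z = 14.883 * 0.84920 = 12.639 m

12.639 m


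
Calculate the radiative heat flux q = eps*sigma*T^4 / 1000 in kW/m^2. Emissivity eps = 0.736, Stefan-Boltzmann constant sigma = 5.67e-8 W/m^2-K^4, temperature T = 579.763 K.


T^4 = 1.1298e+11
q = 0.736 * 5.67e-8 * 1.1298e+11 / 1000 = 4.7148 kW/m^2

4.7148 kW/m^2


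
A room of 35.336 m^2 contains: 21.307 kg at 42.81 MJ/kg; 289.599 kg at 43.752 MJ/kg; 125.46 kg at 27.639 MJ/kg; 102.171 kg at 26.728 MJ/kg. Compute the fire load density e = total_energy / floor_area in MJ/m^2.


Total energy = 21.307*42.81 + 289.599*43.752 + 125.46*27.639 + 102.171*26.728
= 912.1527 + 12670.54 + 3467.589 + 2730.826
= 19781.10 MJ
e = 19781.10 / 35.336 = 559.80 MJ/m^2

559.80 MJ/m^2


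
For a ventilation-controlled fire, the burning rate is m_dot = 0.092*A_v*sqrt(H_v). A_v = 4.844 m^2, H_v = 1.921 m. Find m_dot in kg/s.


sqrt(H_v) = 1.3860
m_dot = 0.092 * 4.844 * 1.3860 = 0.61767 kg/s

0.61767 kg/s


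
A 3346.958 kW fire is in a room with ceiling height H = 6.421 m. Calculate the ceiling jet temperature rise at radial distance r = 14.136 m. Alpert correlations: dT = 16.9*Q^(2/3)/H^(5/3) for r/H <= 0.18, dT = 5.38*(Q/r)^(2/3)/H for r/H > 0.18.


r/H = 14.136 / 6.421 = 2.2015
r/H > 0.18, so dT = 5.38*(Q/r)^(2/3)/H
Q/r = 236.77
(Q/r)^(2/3) = 38.272
dT = 5.38 * 38.272 / 6.421 = 32.067 K

32.067 K


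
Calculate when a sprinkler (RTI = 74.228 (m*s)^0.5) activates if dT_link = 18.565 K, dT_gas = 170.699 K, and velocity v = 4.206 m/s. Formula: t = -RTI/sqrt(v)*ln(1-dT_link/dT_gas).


dT_link/dT_gas = 0.10876
ln(1 - 0.10876) = -0.11514
t = -74.228 / sqrt(4.206) * -0.11514 = 4.1673 s

4.1673 s


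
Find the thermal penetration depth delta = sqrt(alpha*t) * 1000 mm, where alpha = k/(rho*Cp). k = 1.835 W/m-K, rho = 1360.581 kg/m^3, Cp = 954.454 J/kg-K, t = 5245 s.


alpha = 1.835 / (1360.581 * 954.454) = 1.4130e-06 m^2/s
alpha * t = 0.0074114
delta = sqrt(0.0074114) * 1000 = 86.090 mm

86.090 mm


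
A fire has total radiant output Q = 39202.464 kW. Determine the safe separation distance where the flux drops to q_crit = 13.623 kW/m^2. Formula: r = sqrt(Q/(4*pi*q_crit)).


4*pi*q_crit = 171.19
Q/(4*pi*q_crit) = 229.00
r = sqrt(229.00) = 15.133 m

15.133 m


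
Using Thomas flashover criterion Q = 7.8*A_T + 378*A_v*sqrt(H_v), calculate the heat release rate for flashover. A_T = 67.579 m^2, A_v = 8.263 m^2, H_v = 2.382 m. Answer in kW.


7.8*A_T = 527.12
sqrt(H_v) = 1.5434
378*A_v*sqrt(H_v) = 4820.6
Q = 527.12 + 4820.6 = 5347.7 kW

5347.7 kW


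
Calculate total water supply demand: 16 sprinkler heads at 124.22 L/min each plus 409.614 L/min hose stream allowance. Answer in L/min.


Sprinkler demand = 16 * 124.22 = 1987.52 L/min
Total = 1987.52 + 409.614 = 2397.134 L/min

2397.134 L/min


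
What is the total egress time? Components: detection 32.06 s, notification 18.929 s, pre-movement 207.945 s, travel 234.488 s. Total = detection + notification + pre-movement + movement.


Total = 32.06 + 18.929 + 207.945 + 234.488 = 493.422 s

493.422 s


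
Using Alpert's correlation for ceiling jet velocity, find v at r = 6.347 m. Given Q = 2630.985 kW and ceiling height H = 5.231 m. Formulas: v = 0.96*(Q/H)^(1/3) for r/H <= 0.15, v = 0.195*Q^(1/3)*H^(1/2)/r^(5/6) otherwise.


r/H = 6.347 / 5.231 = 1.2133
r/H > 0.15, so v = 0.195*Q^(1/3)*H^(1/2)/r^(5/6)
Q^(1/3) = 13.805
H^(1/2) = 2.2871
r^(5/6) = 4.6645
v = 0.195 * 13.805 * 2.2871 / 4.6645 = 1.3200 m/s

1.3200 m/s


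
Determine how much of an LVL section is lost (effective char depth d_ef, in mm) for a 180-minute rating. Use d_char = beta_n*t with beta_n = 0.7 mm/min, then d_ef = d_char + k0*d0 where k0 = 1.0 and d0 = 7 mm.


d_char = 0.7 * 180 = 126 mm
d_ef = 126 + 1.0*7 = 133 mm

133 mm


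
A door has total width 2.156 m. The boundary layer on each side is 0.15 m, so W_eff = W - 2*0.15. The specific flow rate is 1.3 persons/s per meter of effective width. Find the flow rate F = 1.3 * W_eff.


W_eff = 2.156 - 0.30 = 1.856 m
F = 1.3 * 1.856 = 2.4128 persons/s

2.4128 persons/s


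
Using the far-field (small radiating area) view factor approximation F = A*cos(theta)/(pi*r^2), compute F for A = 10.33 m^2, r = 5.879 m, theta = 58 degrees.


cos(58 deg) = 0.52992
pi*r^2 = 108.58
F = 10.33 * 0.52992 / 108.58 = 0.050414

0.050414


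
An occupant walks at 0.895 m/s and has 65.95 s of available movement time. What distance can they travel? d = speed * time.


d = 0.895 * 65.95 = 59.025 m

59.025 m


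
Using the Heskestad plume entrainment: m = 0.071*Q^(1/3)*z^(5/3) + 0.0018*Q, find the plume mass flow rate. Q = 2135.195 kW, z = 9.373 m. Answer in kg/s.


Q^(1/3) = 12.877
z^(5/3) = 41.668
First term = 0.071 * 12.877 * 41.668 = 38.095
Second term = 0.0018 * 2135.195 = 3.8434
m = 41.938 kg/s

41.938 kg/s


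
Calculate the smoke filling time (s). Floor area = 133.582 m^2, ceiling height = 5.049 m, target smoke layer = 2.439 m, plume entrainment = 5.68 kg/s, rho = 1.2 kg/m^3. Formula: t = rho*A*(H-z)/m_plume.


H - z = 2.61 m
t = 1.2 * 133.582 * 2.61 / 5.68 = 73.658 s

73.658 s


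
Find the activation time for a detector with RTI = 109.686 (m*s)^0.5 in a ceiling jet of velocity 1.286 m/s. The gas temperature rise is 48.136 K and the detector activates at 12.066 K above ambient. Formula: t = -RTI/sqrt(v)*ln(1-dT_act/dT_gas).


dT_act/dT_gas = 0.25066
ln(1 - 0.25066) = -0.28857
t = -109.686 / sqrt(1.286) * -0.28857 = 27.911 s

27.911 s


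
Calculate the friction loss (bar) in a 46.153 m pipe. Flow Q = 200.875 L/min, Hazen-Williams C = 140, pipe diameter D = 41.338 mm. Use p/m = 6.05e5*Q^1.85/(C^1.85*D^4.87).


Q^1.85 = 18214
C^1.85 = 9339.8
D^4.87 = 7.4408e+07
p/m = 0.015857 bar/m
p_total = 0.015857 * 46.153 = 0.73183 bar

0.73183 bar


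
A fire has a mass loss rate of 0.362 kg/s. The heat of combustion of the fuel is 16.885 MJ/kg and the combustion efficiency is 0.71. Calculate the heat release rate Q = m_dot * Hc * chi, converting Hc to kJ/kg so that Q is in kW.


Hc = 16.885 MJ/kg = 16.885 * 1000 kJ/kg = 16885 kJ/kg
Q = 0.362 kg/s * 16885 kJ/kg * 0.71 = 4339.8 kW

4339.8 kW


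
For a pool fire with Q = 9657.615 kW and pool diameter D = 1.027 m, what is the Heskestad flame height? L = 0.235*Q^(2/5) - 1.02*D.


Q^(2/5) = 39.260
0.235 * Q^(2/5) = 9.2261
1.02 * D = 1.0475
L = 8.1785 m

8.1785 m


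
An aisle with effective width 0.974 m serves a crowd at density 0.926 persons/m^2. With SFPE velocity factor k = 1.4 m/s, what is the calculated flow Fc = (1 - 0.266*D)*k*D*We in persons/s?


1 - 0.266*D = 1 - 0.266*0.926 = 0.75368
Fs = 0.75368 * 1.4 * 0.926 = 0.97708 persons/(s*m)
Fc = 0.97708 * 0.974 = 0.95167 persons/s

0.95167 persons/s


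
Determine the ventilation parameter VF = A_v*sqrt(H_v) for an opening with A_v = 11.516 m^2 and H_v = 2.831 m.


sqrt(H_v) = 1.6826
VF = 11.516 * 1.6826 = 19.376 m^(5/2)

19.376 m^(5/2)


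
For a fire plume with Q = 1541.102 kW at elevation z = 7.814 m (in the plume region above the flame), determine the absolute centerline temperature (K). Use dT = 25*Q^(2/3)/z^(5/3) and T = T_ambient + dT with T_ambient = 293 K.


Q^(2/3) = 133.42
z^(5/3) = 30.770
dT = 25 * 133.42 / 30.770 = 108.40 K
T = 293 + 108.40 = 401.40 K

401.40 K


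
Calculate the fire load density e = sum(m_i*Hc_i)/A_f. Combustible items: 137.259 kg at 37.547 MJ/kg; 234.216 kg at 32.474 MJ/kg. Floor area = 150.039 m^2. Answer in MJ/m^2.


Total energy = 137.259*37.547 + 234.216*32.474
= 5153.664 + 7605.930
= 12759.59 MJ
e = 12759.59 / 150.039 = 85.042 MJ/m^2

85.042 MJ/m^2


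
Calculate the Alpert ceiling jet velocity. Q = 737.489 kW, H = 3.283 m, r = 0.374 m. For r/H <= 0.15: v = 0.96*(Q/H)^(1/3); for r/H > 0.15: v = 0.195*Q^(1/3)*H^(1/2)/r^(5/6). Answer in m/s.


r/H = 0.374 / 3.283 = 0.11392
r/H <= 0.15, so v = 0.96*(Q/H)^(1/3)
Q/H = 224.64
(Q/H)^(1/3) = 6.0789
v = 0.96 * 6.0789 = 5.8358 m/s

5.8358 m/s


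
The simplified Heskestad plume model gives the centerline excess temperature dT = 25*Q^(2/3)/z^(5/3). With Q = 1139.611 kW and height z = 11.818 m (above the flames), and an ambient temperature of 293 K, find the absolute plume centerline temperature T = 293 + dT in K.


Q^(2/3) = 109.10
z^(5/3) = 61.316
dT = 25 * 109.10 / 61.316 = 44.484 K
T = 293 + 44.484 = 337.48 K

337.48 K


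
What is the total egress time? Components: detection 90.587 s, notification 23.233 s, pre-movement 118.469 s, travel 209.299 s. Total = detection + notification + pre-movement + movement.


Total = 90.587 + 23.233 + 118.469 + 209.299 = 441.588 s

441.588 s


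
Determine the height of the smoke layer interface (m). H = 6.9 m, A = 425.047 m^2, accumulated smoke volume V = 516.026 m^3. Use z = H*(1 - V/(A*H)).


V/(A*H) = 0.17595
1 - 0.17595 = 0.82405
z = 6.9 * 0.82405 = 5.6860 m

5.6860 m


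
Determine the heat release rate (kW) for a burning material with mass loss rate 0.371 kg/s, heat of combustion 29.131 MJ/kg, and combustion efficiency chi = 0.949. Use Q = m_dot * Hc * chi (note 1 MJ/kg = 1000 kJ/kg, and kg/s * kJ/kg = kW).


Hc = 29.131 MJ/kg = 29.131 * 1000 kJ/kg = 29131 kJ/kg
Q = 0.371 kg/s * 29131 kJ/kg * 0.949 = 10256 kW

10256 kW


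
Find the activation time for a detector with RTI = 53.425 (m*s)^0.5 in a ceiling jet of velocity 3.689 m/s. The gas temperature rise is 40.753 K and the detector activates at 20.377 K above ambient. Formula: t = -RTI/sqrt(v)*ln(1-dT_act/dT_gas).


dT_act/dT_gas = 0.50001
ln(1 - 0.50001) = -0.69317
t = -53.425 / sqrt(3.689) * -0.69317 = 19.281 s

19.281 s


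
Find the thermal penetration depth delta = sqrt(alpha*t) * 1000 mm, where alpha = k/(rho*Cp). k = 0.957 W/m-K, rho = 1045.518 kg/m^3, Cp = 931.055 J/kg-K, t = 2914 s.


alpha = 0.957 / (1045.518 * 931.055) = 9.8312e-07 m^2/s
alpha * t = 0.0028648
delta = sqrt(0.0028648) * 1000 = 53.524 mm

53.524 mm
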